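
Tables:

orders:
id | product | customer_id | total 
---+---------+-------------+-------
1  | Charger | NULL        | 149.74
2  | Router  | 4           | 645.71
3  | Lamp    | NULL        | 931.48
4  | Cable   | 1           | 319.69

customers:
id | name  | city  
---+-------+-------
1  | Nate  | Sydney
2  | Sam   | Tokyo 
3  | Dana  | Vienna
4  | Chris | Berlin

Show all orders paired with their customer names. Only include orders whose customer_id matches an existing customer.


INNER JOIN keeps only orders rows whose customer_id matches an id in customers. Walk through each order:
  - order 1 (Charger): customer_id=NULL, no match -> dropped
  - order 2 (Router): customer_id=4 -> matches Chris
  - order 3 (Lamp): customer_id=NULL, no match -> dropped
  - order 4 (Cable): customer_id=1 -> matches Nate
So 2 of 4 rows are dropped.

SQL:
SELECT a.product, b.name AS customer
FROM orders a
INNER JOIN customers b ON a.customer_id = b.id

Result:
product | customer
--------+---------
Router  | Chris   
Cable   | Nate    


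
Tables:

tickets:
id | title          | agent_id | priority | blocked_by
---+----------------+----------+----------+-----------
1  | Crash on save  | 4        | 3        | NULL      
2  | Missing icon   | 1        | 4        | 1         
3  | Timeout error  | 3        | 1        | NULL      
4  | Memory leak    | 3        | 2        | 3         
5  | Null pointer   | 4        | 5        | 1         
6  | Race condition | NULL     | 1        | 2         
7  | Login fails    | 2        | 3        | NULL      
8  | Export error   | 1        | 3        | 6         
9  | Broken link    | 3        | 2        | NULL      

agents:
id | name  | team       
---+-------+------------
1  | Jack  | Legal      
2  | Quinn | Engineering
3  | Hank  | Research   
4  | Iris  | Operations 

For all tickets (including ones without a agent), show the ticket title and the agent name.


LEFT JOIN keeps every row from tickets (the left table); where agent_id has no match in agents, the agent columns become NULL. Walk through each ticket:
  - ticket 1 (Crash on save): agent_id=4 -> matches Iris
  - ticket 2 (Missing icon): agent_id=1 -> matches Jack
  - ticket 3 (Timeout error): agent_id=3 -> matches Hank
  - ticket 4 (Memory leak): agent_id=3 -> matches Hank
  - ticket 5 (Null pointer): agent_id=4 -> matches Iris
  - ticket 6 (Race condition): agent_id=NULL, no match -> kept with NULL
  - ticket 7 (Login fails): agent_id=2 -> matches Quinn
  - ticket 8 (Export error): agent_id=1 -> matches Jack
  - ticket 9 (Broken link): agent_id=3 -> matches Hank
All 9 rows appear; 1 has NULL agent.

SQL:
SELECT a.title, b.name AS agent
FROM tickets a
LEFT JOIN agents b ON a.agent_id = b.id

Result:
title          | agent
---------------+------
Crash on save  | Iris 
Missing icon   | Jack 
Timeout error  | Hank 
Memory leak    | Hank 
Null pointer   | Iris 
Race condition | NULL 
Login fails    | Quinn
Export error   | Jack 
Broken link    | Hank 


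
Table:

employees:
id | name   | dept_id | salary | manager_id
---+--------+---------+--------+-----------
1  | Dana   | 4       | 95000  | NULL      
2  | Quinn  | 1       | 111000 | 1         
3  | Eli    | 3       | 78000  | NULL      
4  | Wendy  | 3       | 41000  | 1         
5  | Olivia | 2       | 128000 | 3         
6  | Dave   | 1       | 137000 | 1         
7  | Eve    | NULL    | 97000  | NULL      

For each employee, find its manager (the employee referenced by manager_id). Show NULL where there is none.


This is a self-join: employees is joined to a second copy of itself, matching each row's manager_id to another row's id. Use LEFT JOIN so rows with manager_id=NULL are kept.
  - employee 1 (Dana): manager_id=NULL -> NULL
  - employee 2 (Quinn): manager_id=1 -> Dana
  - employee 3 (Eli): manager_id=NULL -> NULL
  - employee 4 (Wendy): manager_id=1 -> Dana
  - employee 5 (Olivia): manager_id=3 -> Eli
  - employee 6 (Dave): manager_id=1 -> Dana
  - employee 7 (Eve): manager_id=NULL -> NULL

SQL:
SELECT a.name AS item, b.name AS manager
FROM employees a
LEFT JOIN employees b ON a.manager_id = b.id

Result:
item   | manager
-------+--------
Dana   | NULL   
Quinn  | Dana   
Eli    | NULL   
Wendy  | Dana   
Olivia | Eli    
Dave   | Dana   
Eve    | NULL   


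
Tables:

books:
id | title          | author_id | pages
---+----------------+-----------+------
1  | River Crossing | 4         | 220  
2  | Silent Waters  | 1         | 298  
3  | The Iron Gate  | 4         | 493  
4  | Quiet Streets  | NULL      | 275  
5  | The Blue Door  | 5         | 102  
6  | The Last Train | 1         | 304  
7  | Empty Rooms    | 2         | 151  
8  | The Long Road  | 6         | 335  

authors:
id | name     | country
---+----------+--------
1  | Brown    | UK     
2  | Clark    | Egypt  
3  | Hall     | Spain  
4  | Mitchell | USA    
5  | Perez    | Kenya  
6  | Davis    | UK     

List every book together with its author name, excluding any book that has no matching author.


INNER JOIN keeps only books rows whose author_id matches an id in authors. Walk through each book:
  - book 1 (River Crossing): author_id=4 -> matches Mitchell
  - book 2 (Silent Waters): author_id=1 -> matches Brown
  - book 3 (The Iron Gate): author_id=4 -> matches Mitchell
  - book 4 (Quiet Streets): author_id=NULL, no match -> dropped
  - book 5 (The Blue Door): author_id=5 -> matches Perez
  - book 6 (The Last Train): author_id=1 -> matches Brown
  - book 7 (Empty Rooms): author_id=2 -> matches Clark
  - book 8 (The Long Road): author_id=6 -> matches Davis
So 1 of 8 rows is dropped.

SQL:
SELECT a.title, b.name AS author
FROM books a
INNER JOIN authors b ON a.author_id = b.id

Result:
title          | author  
---------------+---------
River Crossing | Mitchell
Silent Waters  | Brown   
The Iron Gate  | Mitchell
The Blue Door  | Perez   
The Last Train | Brown   
Empty Rooms    | Clark   
The Long Road  | Davis   


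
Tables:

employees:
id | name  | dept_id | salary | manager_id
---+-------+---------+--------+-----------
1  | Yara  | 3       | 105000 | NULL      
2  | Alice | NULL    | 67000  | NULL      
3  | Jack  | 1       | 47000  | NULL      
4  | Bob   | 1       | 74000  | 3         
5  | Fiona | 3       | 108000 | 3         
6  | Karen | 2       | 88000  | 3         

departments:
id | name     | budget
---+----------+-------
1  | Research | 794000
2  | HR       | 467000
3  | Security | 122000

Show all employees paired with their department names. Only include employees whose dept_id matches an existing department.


INNER JOIN keeps only employees rows whose dept_id matches an id in departments. Walk through each employee:
  - employee 1 (Yara): dept_id=3 -> matches Security
  - employee 2 (Alice): dept_id=NULL, no match -> dropped
  - employee 3 (Jack): dept_id=1 -> matches Research
  - employee 4 (Bob): dept_id=1 -> matches Research
  - employee 5 (Fiona): dept_id=3 -> matches Security
  - employee 6 (Karen): dept_id=2 -> matches HR
So 1 of 6 rows is dropped.

SQL:
SELECT a.name, b.name AS department
FROM employees a
INNER JOIN departments b ON a.dept_id = b.id

Result:
name  | department
------+-----------
Yara  | Security  
Jack  | Research  
Bob   | Research  
Fiona | Security  
Karen | HR        


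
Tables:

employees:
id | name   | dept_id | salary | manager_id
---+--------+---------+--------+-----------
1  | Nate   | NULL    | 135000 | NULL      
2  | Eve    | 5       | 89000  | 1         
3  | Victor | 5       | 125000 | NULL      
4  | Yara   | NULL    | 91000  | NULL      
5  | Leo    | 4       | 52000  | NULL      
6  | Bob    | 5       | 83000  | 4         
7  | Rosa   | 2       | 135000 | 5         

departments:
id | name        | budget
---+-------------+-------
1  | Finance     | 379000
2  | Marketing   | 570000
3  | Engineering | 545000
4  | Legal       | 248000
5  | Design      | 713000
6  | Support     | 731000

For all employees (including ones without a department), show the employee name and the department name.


LEFT JOIN keeps every row from employees (the left table); where dept_id has no match in departments, the department columns become NULL. Walk through each employee:
  - employee 1 (Nate): dept_id=NULL, no match -> kept with NULL
  - employee 2 (Eve): dept_id=5 -> matches Design
  - employee 3 (Victor): dept_id=5 -> matches Design
  - employee 4 (Yara): dept_id=NULL, no match -> kept with NULL
  - employee 5 (Leo): dept_id=4 -> matches Legal
  - employee 6 (Bob): dept_id=5 -> matches Design
  - employee 7 (Rosa): dept_id=2 -> matches Marketing
All 7 rows appear; 2 have NULL department.

SQL:
SELECT a.name, b.name AS department
FROM employees a
LEFT JOIN departments b ON a.dept_id = b.id

Result:
name   | department
-------+-----------
Nate   | NULL      
Eve    | Design    
Victor | Design    
Yara   | NULL      
Leo    | Legal     
Bob    | Design    
Rosa   | Marketing 


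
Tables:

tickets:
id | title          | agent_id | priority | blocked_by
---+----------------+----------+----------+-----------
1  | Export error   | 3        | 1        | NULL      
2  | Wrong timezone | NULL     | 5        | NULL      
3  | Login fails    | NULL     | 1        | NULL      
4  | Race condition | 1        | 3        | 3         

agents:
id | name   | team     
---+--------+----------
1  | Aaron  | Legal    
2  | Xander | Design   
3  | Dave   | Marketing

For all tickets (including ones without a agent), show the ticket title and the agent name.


LEFT JOIN keeps every row from tickets (the left table); where agent_id has no match in agents, the agent columns become NULL. Walk through each ticket:
  - ticket 1 (Export error): agent_id=3 -> matches Dave
  - ticket 2 (Wrong timezone): agent_id=NULL, no match -> kept with NULL
  - ticket 3 (Login fails): agent_id=NULL, no match -> kept with NULL
  - ticket 4 (Race condition): agent_id=1 -> matches Aaron
All 4 rows appear; 2 have NULL agent.

SQL:
SELECT a.title, b.name AS agent
FROM tickets a
LEFT JOIN agents b ON a.agent_id = b.id

Result:
title          | agent
---------------+------
Export error   | Dave 
Wrong timezone | NULL 
Login fails    | NULL 
Race condition | Aaron


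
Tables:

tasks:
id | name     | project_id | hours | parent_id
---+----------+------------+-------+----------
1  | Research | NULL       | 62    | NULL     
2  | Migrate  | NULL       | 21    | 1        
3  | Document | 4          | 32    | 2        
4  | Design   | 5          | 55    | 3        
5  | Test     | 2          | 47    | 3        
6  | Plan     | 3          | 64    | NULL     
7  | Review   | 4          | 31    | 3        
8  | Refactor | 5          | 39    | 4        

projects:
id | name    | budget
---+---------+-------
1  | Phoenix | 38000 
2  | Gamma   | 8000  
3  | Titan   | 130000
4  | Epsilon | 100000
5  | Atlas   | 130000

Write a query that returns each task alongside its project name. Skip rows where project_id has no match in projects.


INNER JOIN keeps only tasks rows whose project_id matches an id in projects. Walk through each task:
  - task 1 (Research): project_id=NULL, no match -> dropped
  - task 2 (Migrate): project_id=NULL, no match -> dropped
  - task 3 (Document): project_id=4 -> matches Epsilon
  - task 4 (Design): project_id=5 -> matches Atlas
  - task 5 (Test): project_id=2 -> matches Gamma
  - task 6 (Plan): project_id=3 -> matches Titan
  - task 7 (Review): project_id=4 -> matches Epsilon
  - task 8 (Refactor): project_id=5 -> matches Atlas
So 2 of 8 rows are dropped.

SQL:
SELECT a.name, b.name AS project
FROM tasks a
INNER JOIN projects b ON a.project_id = b.id

Result:
name     | project
---------+--------
Document | Epsilon
Design   | Atlas  
Test     | Gamma  
Plan     | Titan  
Review   | Epsilon
Refactor | Atlas  


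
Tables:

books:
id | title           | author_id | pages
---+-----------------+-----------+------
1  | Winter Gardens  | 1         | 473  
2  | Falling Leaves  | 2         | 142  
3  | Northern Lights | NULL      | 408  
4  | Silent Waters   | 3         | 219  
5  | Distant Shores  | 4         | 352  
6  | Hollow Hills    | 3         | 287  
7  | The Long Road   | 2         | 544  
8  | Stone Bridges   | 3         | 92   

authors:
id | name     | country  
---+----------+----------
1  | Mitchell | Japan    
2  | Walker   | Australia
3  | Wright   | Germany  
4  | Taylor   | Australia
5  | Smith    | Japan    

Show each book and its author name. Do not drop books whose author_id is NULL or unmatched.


LEFT JOIN keeps every row from books (the left table); where author_id has no match in authors, the author columns become NULL. Walk through each book:
  - book 1 (Winter Gardens): author_id=1 -> matches Mitchell
  - book 2 (Falling Leaves): author_id=2 -> matches Walker
  - book 3 (Northern Lights): author_id=NULL, no match -> kept with NULL
  - book 4 (Silent Waters): author_id=3 -> matches Wright
  - book 5 (Distant Shores): author_id=4 -> matches Taylor
  - book 6 (Hollow Hills): author_id=3 -> matches Wright
  - book 7 (The Long Road): author_id=2 -> matches Walker
  - book 8 (Stone Bridges): author_id=3 -> matches Wright
All 8 rows appear; 1 has NULL author.

SQL:
SELECT a.title, b.name AS author
FROM books a
LEFT JOIN authors b ON a.author_id = b.id

Result:
title           | author  
----------------+---------
Winter Gardens  | Mitchell
Falling Leaves  | Walker  
Northern Lights | NULL    
Silent Waters   | Wright  
Distant Shores  | Taylor  
Hollow Hills    | Wright  
The Long Road   | Walker  
Stone Bridges   | Wright  


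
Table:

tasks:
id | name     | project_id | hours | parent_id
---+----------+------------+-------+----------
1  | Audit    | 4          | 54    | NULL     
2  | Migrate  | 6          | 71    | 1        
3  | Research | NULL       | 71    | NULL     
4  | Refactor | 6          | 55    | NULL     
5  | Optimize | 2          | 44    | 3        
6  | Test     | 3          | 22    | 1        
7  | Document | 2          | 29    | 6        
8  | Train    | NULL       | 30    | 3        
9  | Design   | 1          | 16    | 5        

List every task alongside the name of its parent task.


This is a self-join: tasks is joined to a second copy of itself, matching each row's parent_id to another row's id. Use LEFT JOIN so rows with parent_id=NULL are kept.
  - task 1 (Audit): parent_id=NULL -> NULL
  - task 2 (Migrate): parent_id=1 -> Audit
  - task 3 (Research): parent_id=NULL -> NULL
  - task 4 (Refactor): parent_id=NULL -> NULL
  - task 5 (Optimize): parent_id=3 -> Research
  - task 6 (Test): parent_id=1 -> Audit
  - task 7 (Document): parent_id=6 -> Test
  - task 8 (Train): parent_id=3 -> Research
  - task 9 (Design): parent_id=5 -> Optimize

SQL:
SELECT a.name AS item, b.name AS parent
FROM tasks a
LEFT JOIN tasks b ON a.parent_id = b.id

Result:
item     | parent  
---------+---------
Audit    | NULL    
Migrate  | Audit   
Research | NULL    
Refactor | NULL    
Optimize | Research
Test     | Audit   
Document | Test    
Train    | Research
Design   | Optimize


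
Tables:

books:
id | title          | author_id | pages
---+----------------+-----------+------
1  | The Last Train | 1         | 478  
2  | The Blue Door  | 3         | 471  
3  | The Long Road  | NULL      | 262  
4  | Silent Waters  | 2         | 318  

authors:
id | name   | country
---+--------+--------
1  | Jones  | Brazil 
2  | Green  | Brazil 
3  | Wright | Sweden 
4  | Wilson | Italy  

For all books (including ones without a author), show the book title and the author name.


LEFT JOIN keeps every row from books (the left table); where author_id has no match in authors, the author columns become NULL. Walk through each book:
  - book 1 (The Last Train): author_id=1 -> matches Jones
  - book 2 (The Blue Door): author_id=3 -> matches Wright
  - book 3 (The Long Road): author_id=NULL, no match -> kept with NULL
  - book 4 (Silent Waters): author_id=2 -> matches Green
All 4 rows appear; 1 has NULL author.

SQL:
SELECT a.title, b.name AS author
FROM books a
LEFT JOIN authors b ON a.author_id = b.id

Result:
title          | author
---------------+-------
The Last Train | Jones 
The Blue Door  | Wright
The Long Road  | NULL  
Silent Waters  | Green 


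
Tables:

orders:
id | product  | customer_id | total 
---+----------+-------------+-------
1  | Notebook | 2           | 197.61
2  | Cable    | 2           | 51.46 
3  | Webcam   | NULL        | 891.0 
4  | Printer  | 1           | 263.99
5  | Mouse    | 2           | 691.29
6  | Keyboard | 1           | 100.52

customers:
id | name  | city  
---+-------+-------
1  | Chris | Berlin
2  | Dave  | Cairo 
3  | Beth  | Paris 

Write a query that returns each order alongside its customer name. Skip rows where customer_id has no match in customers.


INNER JOIN keeps only orders rows whose customer_id matches an id in customers. Walk through each order:
  - order 1 (Notebook): customer_id=2 -> matches Dave
  - order 2 (Cable): customer_id=2 -> matches Dave
  - order 3 (Webcam): customer_id=NULL, no match -> dropped
  - order 4 (Printer): customer_id=1 -> matches Chris
  - order 5 (Mouse): customer_id=2 -> matches Dave
  - order 6 (Keyboard): customer_id=1 -> matches Chris
So 1 of 6 rows is dropped.

SQL:
SELECT a.product, b.name AS customer
FROM orders a
INNER JOIN customers b ON a.customer_id = b.id

Result:
product  | customer
---------+---------
Notebook | Dave    
Cable    | Dave    
Printer  | Chris   
Mouse    | Dave    
Keyboard | Chris   


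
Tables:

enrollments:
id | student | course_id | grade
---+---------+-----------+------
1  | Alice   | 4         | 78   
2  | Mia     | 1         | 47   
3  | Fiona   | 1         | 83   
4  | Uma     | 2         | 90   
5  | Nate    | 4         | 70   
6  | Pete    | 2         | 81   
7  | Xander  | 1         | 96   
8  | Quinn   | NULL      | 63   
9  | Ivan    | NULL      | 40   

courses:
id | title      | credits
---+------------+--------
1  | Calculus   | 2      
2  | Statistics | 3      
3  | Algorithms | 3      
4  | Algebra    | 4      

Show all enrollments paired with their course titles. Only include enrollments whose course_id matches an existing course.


INNER JOIN keeps only enrollments rows whose course_id matches an id in courses. Walk through each enrollment:
  - enrollment 1 (Alice): course_id=4 -> matches Algebra
  - enrollment 2 (Mia): course_id=1 -> matches Calculus
  - enrollment 3 (Fiona): course_id=1 -> matches Calculus
  - enrollment 4 (Uma): course_id=2 -> matches Statistics
  - enrollment 5 (Nate): course_id=4 -> matches Algebra
  - enrollment 6 (Pete): course_id=2 -> matches Statistics
  - enrollment 7 (Xander): course_id=1 -> matches Calculus
  - enrollment 8 (Quinn): course_id=NULL, no match -> dropped
  - enrollment 9 (Ivan): course_id=NULL, no match -> dropped
So 2 of 9 rows are dropped.

SQL:
SELECT a.student, b.title AS course
FROM enrollments a
INNER JOIN courses b ON a.course_id = b.id

Result:
student | course    
--------+-----------
Alice   | Algebra   
Mia     | Calculus  
Fiona   | Calculus  
Uma     | Statistics
Nate    | Algebra   
Pete    | Statistics
Xander  | Calculus  


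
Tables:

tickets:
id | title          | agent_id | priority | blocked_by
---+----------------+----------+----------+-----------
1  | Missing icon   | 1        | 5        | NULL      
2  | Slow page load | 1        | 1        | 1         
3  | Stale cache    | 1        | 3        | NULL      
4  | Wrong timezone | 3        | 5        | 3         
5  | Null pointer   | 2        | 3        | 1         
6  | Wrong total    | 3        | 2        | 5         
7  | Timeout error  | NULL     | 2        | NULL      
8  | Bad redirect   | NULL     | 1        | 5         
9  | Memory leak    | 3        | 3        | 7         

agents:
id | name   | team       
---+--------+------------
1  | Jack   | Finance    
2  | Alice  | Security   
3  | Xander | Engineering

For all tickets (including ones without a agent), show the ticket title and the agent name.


LEFT JOIN keeps every row from tickets (the left table); where agent_id has no match in agents, the agent columns become NULL. Walk through each ticket:
  - ticket 1 (Missing icon): agent_id=1 -> matches Jack
  - ticket 2 (Slow page load): agent_id=1 -> matches Jack
  - ticket 3 (Stale cache): agent_id=1 -> matches Jack
  - ticket 4 (Wrong timezone): agent_id=3 -> matches Xander
  - ticket 5 (Null pointer): agent_id=2 -> matches Alice
  - ticket 6 (Wrong total): agent_id=3 -> matches Xander
  - ticket 7 (Timeout error): agent_id=NULL, no match -> kept with NULL
  - ticket 8 (Bad redirect): agent_id=NULL, no match -> kept with NULL
  - ticket 9 (Memory leak): agent_id=3 -> matches Xander
All 9 rows appear; 2 have NULL agent.

SQL:
SELECT a.title, b.name AS agent
FROM tickets a
LEFT JOIN agents b ON a.agent_id = b.id

Result:
title          | agent 
---------------+-------
Missing icon   | Jack  
Slow page load | Jack  
Stale cache    | Jack  
Wrong timezone | Xander
Null pointer   | Alice 
Wrong total    | Xander
Timeout error  | NULL  
Bad redirect   | NULL  
Memory leak    | Xander


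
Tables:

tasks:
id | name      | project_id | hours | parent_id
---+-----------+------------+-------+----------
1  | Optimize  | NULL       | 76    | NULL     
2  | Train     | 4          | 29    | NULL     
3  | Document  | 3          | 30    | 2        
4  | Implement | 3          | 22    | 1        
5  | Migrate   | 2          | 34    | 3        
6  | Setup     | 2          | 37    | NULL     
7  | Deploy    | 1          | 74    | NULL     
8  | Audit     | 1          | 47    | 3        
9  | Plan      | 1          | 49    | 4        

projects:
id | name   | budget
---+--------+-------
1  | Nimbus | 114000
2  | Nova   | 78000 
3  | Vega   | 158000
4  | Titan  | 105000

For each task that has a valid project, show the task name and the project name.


INNER JOIN keeps only tasks rows whose project_id matches an id in projects. Walk through each task:
  - task 1 (Optimize): project_id=NULL, no match -> dropped
  - task 2 (Train): project_id=4 -> matches Titan
  - task 3 (Document): project_id=3 -> matches Vega
  - task 4 (Implement): project_id=3 -> matches Vega
  - task 5 (Migrate): project_id=2 -> matches Nova
  - task 6 (Setup): project_id=2 -> matches Nova
  - task 7 (Deploy): project_id=1 -> matches Nimbus
  - task 8 (Audit): project_id=1 -> matches Nimbus
  - task 9 (Plan): project_id=1 -> matches Nimbus
So 1 of 9 rows is dropped.

SQL:
SELECT a.name, b.name AS project
FROM tasks a
INNER JOIN projects b ON a.project_id = b.id

Result:
name      | project
----------+--------
Train     | Titan  
Document  | Vega   
Implement | Vega   
Migrate   | Nova   
Setup     | Nova   
Deploy    | Nimbus 
Audit     | Nimbus 
Plan      | Nimbus 


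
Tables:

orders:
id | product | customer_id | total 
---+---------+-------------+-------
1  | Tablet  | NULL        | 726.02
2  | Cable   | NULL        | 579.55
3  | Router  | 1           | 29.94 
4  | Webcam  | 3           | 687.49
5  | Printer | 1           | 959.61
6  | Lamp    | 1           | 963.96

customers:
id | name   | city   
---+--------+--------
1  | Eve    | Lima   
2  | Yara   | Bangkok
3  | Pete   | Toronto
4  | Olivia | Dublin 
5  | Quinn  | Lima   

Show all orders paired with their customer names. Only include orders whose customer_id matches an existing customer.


INNER JOIN keeps only orders rows whose customer_id matches an id in customers. Walk through each order:
  - order 1 (Tablet): customer_id=NULL, no match -> dropped
  - order 2 (Cable): customer_id=NULL, no match -> dropped
  - order 3 (Router): customer_id=1 -> matches Eve
  - order 4 (Webcam): customer_id=3 -> matches Pete
  - order 5 (Printer): customer_id=1 -> matches Eve
  - order 6 (Lamp): customer_id=1 -> matches Eve
So 2 of 6 rows are dropped.

SQL:
SELECT a.product, b.name AS customer
FROM orders a
INNER JOIN customers b ON a.customer_id = b.id

Result:
product | customer
--------+---------
Router  | Eve     
Webcam  | Pete    
Printer | Eve     
Lamp    | Eve     


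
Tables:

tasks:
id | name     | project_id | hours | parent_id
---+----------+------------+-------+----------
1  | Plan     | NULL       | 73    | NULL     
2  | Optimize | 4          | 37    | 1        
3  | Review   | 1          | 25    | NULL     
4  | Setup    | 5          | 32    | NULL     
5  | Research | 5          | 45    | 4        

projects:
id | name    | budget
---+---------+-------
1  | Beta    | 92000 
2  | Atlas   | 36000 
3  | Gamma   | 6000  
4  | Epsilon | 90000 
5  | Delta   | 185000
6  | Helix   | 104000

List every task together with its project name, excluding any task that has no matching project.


INNER JOIN keeps only tasks rows whose project_id matches an id in projects. Walk through each task:
  - task 1 (Plan): project_id=NULL, no match -> dropped
  - task 2 (Optimize): project_id=4 -> matches Epsilon
  - task 3 (Review): project_id=1 -> matches Beta
  - task 4 (Setup): project_id=5 -> matches Delta
  - task 5 (Research): project_id=5 -> matches Delta
So 1 of 5 rows is dropped.

SQL:
SELECT a.name, b.name AS project
FROM tasks a
INNER JOIN projects b ON a.project_id = b.id

Result:
name     | project
---------+--------
Optimize | Epsilon
Review   | Beta   
Setup    | Delta  
Research | Delta  


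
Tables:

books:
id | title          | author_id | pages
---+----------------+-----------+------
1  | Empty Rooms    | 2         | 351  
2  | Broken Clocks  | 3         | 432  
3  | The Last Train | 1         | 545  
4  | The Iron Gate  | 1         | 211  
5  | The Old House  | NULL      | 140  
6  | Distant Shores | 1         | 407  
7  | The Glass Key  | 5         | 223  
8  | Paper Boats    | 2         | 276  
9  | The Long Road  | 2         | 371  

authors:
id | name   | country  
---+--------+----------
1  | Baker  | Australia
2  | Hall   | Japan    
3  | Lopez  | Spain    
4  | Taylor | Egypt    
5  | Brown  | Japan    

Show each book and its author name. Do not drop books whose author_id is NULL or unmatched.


LEFT JOIN keeps every row from books (the left table); where author_id has no match in authors, the author columns become NULL. Walk through each book:
  - book 1 (Empty Rooms): author_id=2 -> matches Hall
  - book 2 (Broken Clocks): author_id=3 -> matches Lopez
  - book 3 (The Last Train): author_id=1 -> matches Baker
  - book 4 (The Iron Gate): author_id=1 -> matches Baker
  - book 5 (The Old House): author_id=NULL, no match -> kept with NULL
  - book 6 (Distant Shores): author_id=1 -> matches Baker
  - book 7 (The Glass Key): author_id=5 -> matches Brown
  - book 8 (Paper Boats): author_id=2 -> matches Hall
  - book 9 (The Long Road): author_id=2 -> matches Hall
All 9 rows appear; 1 has NULL author.

SQL:
SELECT a.title, b.name AS author
FROM books a
LEFT JOIN authors b ON a.author_id = b.id

Result:
title          | author
---------------+-------
Empty Rooms    | Hall  
Broken Clocks  | Lopez 
The Last Train | Baker 
The Iron Gate  | Baker 
The Old House  | NULL  
Distant Shores | Baker 
The Glass Key  | Brown 
Paper Boats    | Hall  
The Long Road  | Hall  


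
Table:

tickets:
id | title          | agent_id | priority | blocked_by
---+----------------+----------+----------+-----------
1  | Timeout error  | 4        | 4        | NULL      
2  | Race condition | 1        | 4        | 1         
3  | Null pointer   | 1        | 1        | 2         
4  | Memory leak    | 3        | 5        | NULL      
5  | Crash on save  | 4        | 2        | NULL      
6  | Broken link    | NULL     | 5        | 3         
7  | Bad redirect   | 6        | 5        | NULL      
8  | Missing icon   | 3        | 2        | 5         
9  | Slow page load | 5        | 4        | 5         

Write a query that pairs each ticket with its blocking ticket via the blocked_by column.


This is a self-join: tickets is joined to a second copy of itself, matching each row's blocked_by to another row's id. Use LEFT JOIN so rows with blocked_by=NULL are kept.
  - ticket 1 (Timeout error): blocked_by=NULL -> NULL
  - ticket 2 (Race condition): blocked_by=1 -> Timeout error
  - ticket 3 (Null pointer): blocked_by=2 -> Race condition
  - ticket 4 (Memory leak): blocked_by=NULL -> NULL
  - ticket 5 (Crash on save): blocked_by=NULL -> NULL
  - ticket 6 (Broken link): blocked_by=3 -> Null pointer
  - ticket 7 (Bad redirect): blocked_by=NULL -> NULL
  - ticket 8 (Missing icon): blocked_by=5 -> Crash on save
  - ticket 9 (Slow page load): blocked_by=5 -> Crash on save

SQL:
SELECT a.title AS item, b.title AS blocked_by
FROM tickets a
LEFT JOIN tickets b ON a.blocked_by = b.id

Result:
item           | blocked_by    
---------------+---------------
Timeout error  | NULL          
Race condition | Timeout error 
Null pointer   | Race condition
Memory leak    | NULL          
Crash on save  | NULL          
Broken link    | Null pointer  
Bad redirect   | NULL          
Missing icon   | Crash on save 
Slow page load | Crash on save 


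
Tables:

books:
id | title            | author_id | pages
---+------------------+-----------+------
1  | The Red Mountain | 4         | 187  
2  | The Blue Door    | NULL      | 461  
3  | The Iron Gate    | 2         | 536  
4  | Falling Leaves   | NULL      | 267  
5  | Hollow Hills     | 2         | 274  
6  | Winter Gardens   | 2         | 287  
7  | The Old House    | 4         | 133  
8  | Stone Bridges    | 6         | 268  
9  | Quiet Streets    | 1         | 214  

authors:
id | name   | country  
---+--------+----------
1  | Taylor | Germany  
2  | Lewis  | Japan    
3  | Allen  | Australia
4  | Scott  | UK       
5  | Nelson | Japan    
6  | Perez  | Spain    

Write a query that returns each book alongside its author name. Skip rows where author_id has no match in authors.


INNER JOIN keeps only books rows whose author_id matches an id in authors. Walk through each book:
  - book 1 (The Red Mountain): author_id=4 -> matches Scott
  - book 2 (The Blue Door): author_id=NULL, no match -> dropped
  - book 3 (The Iron Gate): author_id=2 -> matches Lewis
  - book 4 (Falling Leaves): author_id=NULL, no match -> dropped
  - book 5 (Hollow Hills): author_id=2 -> matches Lewis
  - book 6 (Winter Gardens): author_id=2 -> matches Lewis
  - book 7 (The Old House): author_id=4 -> matches Scott
  - book 8 (Stone Bridges): author_id=6 -> matches Perez
  - book 9 (Quiet Streets): author_id=1 -> matches Taylor
So 2 of 9 rows are dropped.

SQL:
SELECT a.title, b.name AS author
FROM books a
INNER JOIN authors b ON a.author_id = b.id

Result:
title            | author
-----------------+-------
The Red Mountain | Scott 
The Iron Gate    | Lewis 
Hollow Hills     | Lewis 
Winter Gardens   | Lewis 
The Old House    | Scott 
Stone Bridges    | Perez 
Quiet Streets    | Taylor


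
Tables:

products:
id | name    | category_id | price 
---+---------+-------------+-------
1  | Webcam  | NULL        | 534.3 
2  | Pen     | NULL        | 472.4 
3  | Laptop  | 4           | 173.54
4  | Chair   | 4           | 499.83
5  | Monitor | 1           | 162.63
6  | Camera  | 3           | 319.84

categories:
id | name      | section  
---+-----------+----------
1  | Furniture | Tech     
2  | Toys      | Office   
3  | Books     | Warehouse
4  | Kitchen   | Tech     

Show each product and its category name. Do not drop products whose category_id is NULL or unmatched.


LEFT JOIN keeps every row from products (the left table); where category_id has no match in categories, the category columns become NULL. Walk through each product:
  - product 1 (Webcam): category_id=NULL, no match -> kept with NULL
  - product 2 (Pen): category_id=NULL, no match -> kept with NULL
  - product 3 (Laptop): category_id=4 -> matches Kitchen
  - product 4 (Chair): category_id=4 -> matches Kitchen
  - product 5 (Monitor): category_id=1 -> matches Furniture
  - product 6 (Camera): category_id=3 -> matches Books
All 6 rows appear; 2 have NULL category.

SQL:
SELECT a.name, b.name AS category
FROM products a
LEFT JOIN categories b ON a.category_id = b.id

Result:
name    | category 
--------+----------
Webcam  | NULL     
Pen     | NULL     
Laptop  | Kitchen  
Chair   | Kitchen  
Monitor | Furniture
Camera  | Books    


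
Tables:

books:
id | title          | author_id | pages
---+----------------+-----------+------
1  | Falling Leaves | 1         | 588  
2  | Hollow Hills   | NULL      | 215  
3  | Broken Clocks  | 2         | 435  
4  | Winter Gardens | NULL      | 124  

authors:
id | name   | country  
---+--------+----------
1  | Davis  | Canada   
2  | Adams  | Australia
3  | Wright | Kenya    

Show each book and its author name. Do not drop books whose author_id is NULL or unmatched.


LEFT JOIN keeps every row from books (the left table); where author_id has no match in authors, the author columns become NULL. Walk through each book:
  - book 1 (Falling Leaves): author_id=1 -> matches Davis
  - book 2 (Hollow Hills): author_id=NULL, no match -> kept with NULL
  - book 3 (Broken Clocks): author_id=2 -> matches Adams
  - book 4 (Winter Gardens): author_id=NULL, no match -> kept with NULL
All 4 rows appear; 2 have NULL author.

SQL:
SELECT a.title, b.name AS author
FROM books a
LEFT JOIN authors b ON a.author_id = b.id

Result:
title          | author
---------------+-------
Falling Leaves | Davis 
Hollow Hills   | NULL  
Broken Clocks  | Adams 
Winter Gardens | NULL  


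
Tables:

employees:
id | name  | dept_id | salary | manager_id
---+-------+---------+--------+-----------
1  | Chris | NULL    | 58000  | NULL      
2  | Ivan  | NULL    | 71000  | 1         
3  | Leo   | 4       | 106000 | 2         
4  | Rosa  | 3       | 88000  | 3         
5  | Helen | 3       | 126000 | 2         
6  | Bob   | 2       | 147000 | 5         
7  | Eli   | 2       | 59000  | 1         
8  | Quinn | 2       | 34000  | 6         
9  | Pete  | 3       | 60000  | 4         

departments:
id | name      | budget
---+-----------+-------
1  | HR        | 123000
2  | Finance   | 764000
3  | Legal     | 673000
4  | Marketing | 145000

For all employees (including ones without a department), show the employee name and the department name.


LEFT JOIN keeps every row from employees (the left table); where dept_id has no match in departments, the department columns become NULL. Walk through each employee:
  - employee 1 (Chris): dept_id=NULL, no match -> kept with NULL
  - employee 2 (Ivan): dept_id=NULL, no match -> kept with NULL
  - employee 3 (Leo): dept_id=4 -> matches Marketing
  - employee 4 (Rosa): dept_id=3 -> matches Legal
  - employee 5 (Helen): dept_id=3 -> matches Legal
  - employee 6 (Bob): dept_id=2 -> matches Finance
  - employee 7 (Eli): dept_id=2 -> matches Finance
  - employee 8 (Quinn): dept_id=2 -> matches Finance
  - employee 9 (Pete): dept_id=3 -> matches Legal
All 9 rows appear; 2 have NULL department.

SQL:
SELECT a.name, b.name AS department
FROM employees a
LEFT JOIN departments b ON a.dept_id = b.id

Result:
name  | department
------+-----------
Chris | NULL      
Ivan  | NULL      
Leo   | Marketing 
Rosa  | Legal     
Helen | Legal     
Bob   | Finance   
Eli   | Finance   
Quinn | Finance   
Pete  | Legal     


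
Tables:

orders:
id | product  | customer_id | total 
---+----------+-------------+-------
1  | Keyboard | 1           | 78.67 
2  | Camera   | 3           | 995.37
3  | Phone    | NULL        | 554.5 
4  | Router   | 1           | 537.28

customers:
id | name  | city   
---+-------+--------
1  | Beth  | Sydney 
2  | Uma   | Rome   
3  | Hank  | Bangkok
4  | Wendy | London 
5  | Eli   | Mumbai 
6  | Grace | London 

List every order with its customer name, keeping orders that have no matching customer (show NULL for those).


LEFT JOIN keeps every row from orders (the left table); where customer_id has no match in customers, the customer columns become NULL. Walk through each order:
  - order 1 (Keyboard): customer_id=1 -> matches Beth
  - order 2 (Camera): customer_id=3 -> matches Hank
  - order 3 (Phone): customer_id=NULL, no match -> kept with NULL
  - order 4 (Router): customer_id=1 -> matches Beth
All 4 rows appear; 1 has NULL customer.

SQL:
SELECT a.product, b.name AS customer
FROM orders a
LEFT JOIN customers b ON a.customer_id = b.id

Result:
product  | customer
---------+---------
Keyboard | Beth    
Camera   | Hank    
Phone    | NULL    
Router   | Beth    


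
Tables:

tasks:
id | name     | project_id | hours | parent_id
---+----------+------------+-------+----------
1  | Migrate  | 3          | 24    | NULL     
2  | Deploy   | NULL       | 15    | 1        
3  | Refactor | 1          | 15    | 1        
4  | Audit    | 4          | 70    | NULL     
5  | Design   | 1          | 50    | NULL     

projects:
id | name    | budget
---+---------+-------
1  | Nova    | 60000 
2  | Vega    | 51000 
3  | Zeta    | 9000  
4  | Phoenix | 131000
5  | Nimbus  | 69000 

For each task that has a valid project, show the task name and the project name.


INNER JOIN keeps only tasks rows whose project_id matches an id in projects. Walk through each task:
  - task 1 (Migrate): project_id=3 -> matches Zeta
  - task 2 (Deploy): project_id=NULL, no match -> dropped
  - task 3 (Refactor): project_id=1 -> matches Nova
  - task 4 (Audit): project_id=4 -> matches Phoenix
  - task 5 (Design): project_id=1 -> matches Nova
So 1 of 5 rows is dropped.

SQL:
SELECT a.name, b.name AS project
FROM tasks a
INNER JOIN projects b ON a.project_id = b.id

Result:
name     | project
---------+--------
Migrate  | Zeta   
Refactor | Nova   
Audit    | Phoenix
Design   | Nova   


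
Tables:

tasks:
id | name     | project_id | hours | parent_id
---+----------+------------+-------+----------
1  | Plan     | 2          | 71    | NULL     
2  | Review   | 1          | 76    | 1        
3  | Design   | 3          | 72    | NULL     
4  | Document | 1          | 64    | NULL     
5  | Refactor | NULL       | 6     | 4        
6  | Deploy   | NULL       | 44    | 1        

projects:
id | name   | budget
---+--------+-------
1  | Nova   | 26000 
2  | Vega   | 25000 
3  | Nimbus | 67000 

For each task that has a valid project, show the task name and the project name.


INNER JOIN keeps only tasks rows whose project_id matches an id in projects. Walk through each task:
  - task 1 (Plan): project_id=2 -> matches Vega
  - task 2 (Review): project_id=1 -> matches Nova
  - task 3 (Design): project_id=3 -> matches Nimbus
  - task 4 (Document): project_id=1 -> matches Nova
  - task 5 (Refactor): project_id=NULL, no match -> dropped
  - task 6 (Deploy): project_id=NULL, no match -> dropped
So 2 of 6 rows are dropped.

SQL:
SELECT a.name, b.name AS project
FROM tasks a
INNER JOIN projects b ON a.project_id = b.id

Result:
name     | project
---------+--------
Plan     | Vega   
Review   | Nova   
Design   | Nimbus 
Document | Nova   


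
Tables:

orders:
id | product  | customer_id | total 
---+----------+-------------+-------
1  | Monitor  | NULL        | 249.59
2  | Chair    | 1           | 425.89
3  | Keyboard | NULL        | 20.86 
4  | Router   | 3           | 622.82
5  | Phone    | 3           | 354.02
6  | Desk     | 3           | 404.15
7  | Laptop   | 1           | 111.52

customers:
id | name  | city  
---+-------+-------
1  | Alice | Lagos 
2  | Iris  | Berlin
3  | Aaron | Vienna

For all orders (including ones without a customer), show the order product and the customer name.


LEFT JOIN keeps every row from orders (the left table); where customer_id has no match in customers, the customer columns become NULL. Walk through each order:
  - order 1 (Monitor): customer_id=NULL, no match -> kept with NULL
  - order 2 (Chair): customer_id=1 -> matches Alice
  - order 3 (Keyboard): customer_id=NULL, no match -> kept with NULL
  - order 4 (Router): customer_id=3 -> matches Aaron
  - order 5 (Phone): customer_id=3 -> matches Aaron
  - order 6 (Desk): customer_id=3 -> matches Aaron
  - order 7 (Laptop): customer_id=1 -> matches Alice
All 7 rows appear; 2 have NULL customer.

SQL:
SELECT a.product, b.name AS customer
FROM orders a
LEFT JOIN customers b ON a.customer_id = b.id

Result:
product  | customer
---------+---------
Monitor  | NULL    
Chair    | Alice   
Keyboard | NULL    
Router   | Aaron   
Phone    | Aaron   
Desk     | Aaron   
Laptop   | Alice   


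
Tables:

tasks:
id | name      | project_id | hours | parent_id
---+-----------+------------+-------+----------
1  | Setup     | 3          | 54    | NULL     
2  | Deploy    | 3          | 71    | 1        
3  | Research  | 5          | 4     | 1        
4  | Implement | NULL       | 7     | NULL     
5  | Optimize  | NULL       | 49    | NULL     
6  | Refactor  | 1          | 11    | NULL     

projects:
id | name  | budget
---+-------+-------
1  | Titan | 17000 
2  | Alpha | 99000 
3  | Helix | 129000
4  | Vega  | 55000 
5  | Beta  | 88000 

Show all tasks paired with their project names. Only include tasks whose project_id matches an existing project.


INNER JOIN keeps only tasks rows whose project_id matches an id in projects. Walk through each task:
  - task 1 (Setup): project_id=3 -> matches Helix
  - task 2 (Deploy): project_id=3 -> matches Helix
  - task 3 (Research): project_id=5 -> matches Beta
  - task 4 (Implement): project_id=NULL, no match -> dropped
  - task 5 (Optimize): project_id=NULL, no match -> dropped
  - task 6 (Refactor): project_id=1 -> matches Titan
So 2 of 6 rows are dropped.

SQL:
SELECT a.name, b.name AS project
FROM tasks a
INNER JOIN projects b ON a.project_id = b.id

Result:
name     | project
---------+--------
Setup    | Helix  
Deploy   | Helix  
Research | Beta   
Refactor | Titan  
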